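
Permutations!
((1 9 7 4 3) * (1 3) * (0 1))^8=(0 7 1 4 9)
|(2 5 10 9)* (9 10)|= 3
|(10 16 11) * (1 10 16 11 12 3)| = |(1 10 11 16 12 3)| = 6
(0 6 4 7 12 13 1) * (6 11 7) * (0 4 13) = (0 11 7 12)(1 4 6 13) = [11, 4, 2, 3, 6, 5, 13, 12, 8, 9, 10, 7, 0, 1]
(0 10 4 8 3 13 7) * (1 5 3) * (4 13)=[10, 5, 2, 4, 8, 3, 6, 0, 1, 9, 13, 11, 12, 7]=(0 10 13 7)(1 5 3 4 8)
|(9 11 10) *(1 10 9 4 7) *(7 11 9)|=|(1 10 4 11 7)|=5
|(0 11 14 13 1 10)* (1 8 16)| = 8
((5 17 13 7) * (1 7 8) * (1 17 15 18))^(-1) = ((1 7 5 15 18)(8 17 13))^(-1) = (1 18 15 5 7)(8 13 17)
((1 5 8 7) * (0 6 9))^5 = (0 9 6)(1 5 8 7)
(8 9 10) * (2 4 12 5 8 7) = (2 4 12 5 8 9 10 7) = [0, 1, 4, 3, 12, 8, 6, 2, 9, 10, 7, 11, 5]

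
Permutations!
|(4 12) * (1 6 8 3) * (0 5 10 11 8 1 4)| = |(0 5 10 11 8 3 4 12)(1 6)| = 8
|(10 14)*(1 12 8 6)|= |(1 12 8 6)(10 14)|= 4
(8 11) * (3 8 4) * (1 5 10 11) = (1 5 10 11 4 3 8) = [0, 5, 2, 8, 3, 10, 6, 7, 1, 9, 11, 4]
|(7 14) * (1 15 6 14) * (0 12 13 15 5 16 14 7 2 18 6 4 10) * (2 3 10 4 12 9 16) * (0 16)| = |(0 9)(1 5 2 18 6 7)(3 10 16 14)(12 13 15)| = 12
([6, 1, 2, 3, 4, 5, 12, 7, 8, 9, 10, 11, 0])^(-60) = (12)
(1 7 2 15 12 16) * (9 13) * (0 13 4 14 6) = [13, 7, 15, 3, 14, 5, 0, 2, 8, 4, 10, 11, 16, 9, 6, 12, 1] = (0 13 9 4 14 6)(1 7 2 15 12 16)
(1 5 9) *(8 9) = (1 5 8 9) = [0, 5, 2, 3, 4, 8, 6, 7, 9, 1]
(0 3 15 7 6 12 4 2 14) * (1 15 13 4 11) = [3, 15, 14, 13, 2, 5, 12, 6, 8, 9, 10, 1, 11, 4, 0, 7] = (0 3 13 4 2 14)(1 15 7 6 12 11)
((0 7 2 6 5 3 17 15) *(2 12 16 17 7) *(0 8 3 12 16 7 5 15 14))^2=((0 2 6 15 8 3 5 12 7 16 17 14))^2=(0 6 8 5 7 17)(2 15 3 12 16 14)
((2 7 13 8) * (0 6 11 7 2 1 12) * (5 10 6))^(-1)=((0 5 10 6 11 7 13 8 1 12))^(-1)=(0 12 1 8 13 7 11 6 10 5)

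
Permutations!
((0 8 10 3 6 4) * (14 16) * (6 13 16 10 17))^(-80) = ((0 8 17 6 4)(3 13 16 14 10))^(-80) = (17)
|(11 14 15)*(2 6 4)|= |(2 6 4)(11 14 15)|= 3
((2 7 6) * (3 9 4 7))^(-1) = ((2 3 9 4 7 6))^(-1) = (2 6 7 4 9 3)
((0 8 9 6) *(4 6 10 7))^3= ((0 8 9 10 7 4 6))^3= (0 10 6 9 4 8 7)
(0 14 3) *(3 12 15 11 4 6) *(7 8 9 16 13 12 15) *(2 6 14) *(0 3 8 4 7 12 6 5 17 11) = (0 2 5 17 11 7 4 14 15)(6 8 9 16 13) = [2, 1, 5, 3, 14, 17, 8, 4, 9, 16, 10, 7, 12, 6, 15, 0, 13, 11]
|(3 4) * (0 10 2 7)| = |(0 10 2 7)(3 4)| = 4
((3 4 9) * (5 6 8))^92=((3 4 9)(5 6 8))^92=(3 9 4)(5 8 6)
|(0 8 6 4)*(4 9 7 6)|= |(0 8 4)(6 9 7)|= 3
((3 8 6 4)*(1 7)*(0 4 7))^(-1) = (0 1 7 6 8 3 4)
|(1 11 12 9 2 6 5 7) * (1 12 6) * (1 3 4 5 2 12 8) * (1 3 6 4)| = 14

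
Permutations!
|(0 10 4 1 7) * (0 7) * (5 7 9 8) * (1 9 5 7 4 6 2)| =|(0 10 6 2 1)(4 9 8 7 5)| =5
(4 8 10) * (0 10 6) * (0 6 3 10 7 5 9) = [7, 1, 2, 10, 8, 9, 6, 5, 3, 0, 4] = (0 7 5 9)(3 10 4 8)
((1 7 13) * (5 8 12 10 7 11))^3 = ((1 11 5 8 12 10 7 13))^3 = (1 8 7 11 12 13 5 10)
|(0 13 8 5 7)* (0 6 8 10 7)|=|(0 13 10 7 6 8 5)|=7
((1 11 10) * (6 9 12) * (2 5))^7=(1 11 10)(2 5)(6 9 12)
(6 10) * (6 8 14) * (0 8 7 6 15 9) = (0 8 14 15 9)(6 10 7) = [8, 1, 2, 3, 4, 5, 10, 6, 14, 0, 7, 11, 12, 13, 15, 9]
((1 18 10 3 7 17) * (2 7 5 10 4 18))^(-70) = ((1 2 7 17)(3 5 10)(4 18))^(-70) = (18)(1 7)(2 17)(3 10 5)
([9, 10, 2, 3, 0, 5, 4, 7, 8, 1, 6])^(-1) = (0 4 6 10 1 9)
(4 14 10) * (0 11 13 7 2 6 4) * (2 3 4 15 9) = (0 11 13 7 3 4 14 10)(2 6 15 9) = [11, 1, 6, 4, 14, 5, 15, 3, 8, 2, 0, 13, 12, 7, 10, 9]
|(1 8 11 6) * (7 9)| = 4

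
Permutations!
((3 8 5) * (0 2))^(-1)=((0 2)(3 8 5))^(-1)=(0 2)(3 5 8)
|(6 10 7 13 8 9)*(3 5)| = |(3 5)(6 10 7 13 8 9)| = 6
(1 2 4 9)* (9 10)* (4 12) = (1 2 12 4 10 9) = [0, 2, 12, 3, 10, 5, 6, 7, 8, 1, 9, 11, 4]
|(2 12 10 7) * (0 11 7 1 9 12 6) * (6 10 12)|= 8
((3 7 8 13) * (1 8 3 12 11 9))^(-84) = ((1 8 13 12 11 9)(3 7))^(-84) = (13)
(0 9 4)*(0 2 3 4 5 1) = (0 9 5 1)(2 3 4) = [9, 0, 3, 4, 2, 1, 6, 7, 8, 5]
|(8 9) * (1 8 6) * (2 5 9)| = |(1 8 2 5 9 6)| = 6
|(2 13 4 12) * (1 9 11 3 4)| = |(1 9 11 3 4 12 2 13)| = 8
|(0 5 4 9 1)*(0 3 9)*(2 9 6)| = |(0 5 4)(1 3 6 2 9)| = 15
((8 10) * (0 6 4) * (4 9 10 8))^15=((0 6 9 10 4))^15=(10)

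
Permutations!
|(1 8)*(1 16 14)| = |(1 8 16 14)| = 4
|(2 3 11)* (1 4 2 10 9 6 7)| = |(1 4 2 3 11 10 9 6 7)| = 9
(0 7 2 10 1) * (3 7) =[3, 0, 10, 7, 4, 5, 6, 2, 8, 9, 1] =(0 3 7 2 10 1)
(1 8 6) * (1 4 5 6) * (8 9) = (1 9 8)(4 5 6) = [0, 9, 2, 3, 5, 6, 4, 7, 1, 8]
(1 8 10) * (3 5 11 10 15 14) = (1 8 15 14 3 5 11 10) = [0, 8, 2, 5, 4, 11, 6, 7, 15, 9, 1, 10, 12, 13, 3, 14]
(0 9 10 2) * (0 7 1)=(0 9 10 2 7 1)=[9, 0, 7, 3, 4, 5, 6, 1, 8, 10, 2]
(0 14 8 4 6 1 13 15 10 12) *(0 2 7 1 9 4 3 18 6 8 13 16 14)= (1 16 14 13 15 10 12 2 7)(3 18 6 9 4 8)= [0, 16, 7, 18, 8, 5, 9, 1, 3, 4, 12, 11, 2, 15, 13, 10, 14, 17, 6]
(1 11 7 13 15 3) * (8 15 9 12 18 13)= (1 11 7 8 15 3)(9 12 18 13)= [0, 11, 2, 1, 4, 5, 6, 8, 15, 12, 10, 7, 18, 9, 14, 3, 16, 17, 13]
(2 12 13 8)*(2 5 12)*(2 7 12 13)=(2 7 12)(5 13 8)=[0, 1, 7, 3, 4, 13, 6, 12, 5, 9, 10, 11, 2, 8]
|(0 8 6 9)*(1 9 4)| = |(0 8 6 4 1 9)| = 6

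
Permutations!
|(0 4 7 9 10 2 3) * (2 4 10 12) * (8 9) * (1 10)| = |(0 1 10 4 7 8 9 12 2 3)| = 10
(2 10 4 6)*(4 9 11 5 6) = [0, 1, 10, 3, 4, 6, 2, 7, 8, 11, 9, 5] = (2 10 9 11 5 6)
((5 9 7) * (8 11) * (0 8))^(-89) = (0 8 11)(5 9 7)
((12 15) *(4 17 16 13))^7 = ((4 17 16 13)(12 15))^7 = (4 13 16 17)(12 15)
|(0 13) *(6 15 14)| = |(0 13)(6 15 14)| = 6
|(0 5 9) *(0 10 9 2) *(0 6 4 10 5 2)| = 7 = |(0 2 6 4 10 9 5)|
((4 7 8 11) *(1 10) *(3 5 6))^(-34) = ((1 10)(3 5 6)(4 7 8 11))^(-34) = (3 6 5)(4 8)(7 11)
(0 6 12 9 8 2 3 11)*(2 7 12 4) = [6, 1, 3, 11, 2, 5, 4, 12, 7, 8, 10, 0, 9] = (0 6 4 2 3 11)(7 12 9 8)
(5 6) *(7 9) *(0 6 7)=(0 6 5 7 9)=[6, 1, 2, 3, 4, 7, 5, 9, 8, 0]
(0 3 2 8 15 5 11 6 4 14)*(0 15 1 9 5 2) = (0 3)(1 9 5 11 6 4 14 15 2 8) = [3, 9, 8, 0, 14, 11, 4, 7, 1, 5, 10, 6, 12, 13, 15, 2]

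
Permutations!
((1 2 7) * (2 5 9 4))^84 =(9)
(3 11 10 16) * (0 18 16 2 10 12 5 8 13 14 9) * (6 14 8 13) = (0 18 16 3 11 12 5 13 8 6 14 9)(2 10) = [18, 1, 10, 11, 4, 13, 14, 7, 6, 0, 2, 12, 5, 8, 9, 15, 3, 17, 16]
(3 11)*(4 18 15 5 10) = [0, 1, 2, 11, 18, 10, 6, 7, 8, 9, 4, 3, 12, 13, 14, 5, 16, 17, 15] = (3 11)(4 18 15 5 10)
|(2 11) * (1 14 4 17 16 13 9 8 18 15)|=|(1 14 4 17 16 13 9 8 18 15)(2 11)|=10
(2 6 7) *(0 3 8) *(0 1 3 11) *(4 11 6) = [6, 3, 4, 8, 11, 5, 7, 2, 1, 9, 10, 0] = (0 6 7 2 4 11)(1 3 8)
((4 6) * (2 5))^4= (6)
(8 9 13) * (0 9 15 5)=(0 9 13 8 15 5)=[9, 1, 2, 3, 4, 0, 6, 7, 15, 13, 10, 11, 12, 8, 14, 5]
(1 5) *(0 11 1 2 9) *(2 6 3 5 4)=(0 11 1 4 2 9)(3 5 6)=[11, 4, 9, 5, 2, 6, 3, 7, 8, 0, 10, 1]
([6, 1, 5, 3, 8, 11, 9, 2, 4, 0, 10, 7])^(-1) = [9, 1, 7, 3, 8, 2, 0, 11, 4, 6, 10, 5]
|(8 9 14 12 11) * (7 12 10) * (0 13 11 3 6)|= 11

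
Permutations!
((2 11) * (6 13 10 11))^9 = ((2 6 13 10 11))^9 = (2 11 10 13 6)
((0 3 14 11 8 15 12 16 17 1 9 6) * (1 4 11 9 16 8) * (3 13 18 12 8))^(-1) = (0 6 9 14 3 12 18 13)(1 11 4 17 16)(8 15)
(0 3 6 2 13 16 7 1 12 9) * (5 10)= (0 3 6 2 13 16 7 1 12 9)(5 10)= [3, 12, 13, 6, 4, 10, 2, 1, 8, 0, 5, 11, 9, 16, 14, 15, 7]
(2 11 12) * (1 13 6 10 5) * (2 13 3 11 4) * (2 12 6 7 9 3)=[0, 2, 4, 11, 12, 1, 10, 9, 8, 3, 5, 6, 13, 7]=(1 2 4 12 13 7 9 3 11 6 10 5)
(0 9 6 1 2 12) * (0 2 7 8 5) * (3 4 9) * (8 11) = (0 3 4 9 6 1 7 11 8 5)(2 12) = [3, 7, 12, 4, 9, 0, 1, 11, 5, 6, 10, 8, 2]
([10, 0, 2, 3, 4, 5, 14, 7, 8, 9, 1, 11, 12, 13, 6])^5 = (0 1 10)(6 14)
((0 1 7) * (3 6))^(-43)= (0 7 1)(3 6)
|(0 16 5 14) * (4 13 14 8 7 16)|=|(0 4 13 14)(5 8 7 16)|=4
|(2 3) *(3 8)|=3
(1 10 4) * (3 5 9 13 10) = [0, 3, 2, 5, 1, 9, 6, 7, 8, 13, 4, 11, 12, 10] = (1 3 5 9 13 10 4)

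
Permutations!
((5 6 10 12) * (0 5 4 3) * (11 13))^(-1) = ((0 5 6 10 12 4 3)(11 13))^(-1) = (0 3 4 12 10 6 5)(11 13)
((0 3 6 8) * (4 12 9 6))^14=((0 3 4 12 9 6 8))^14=(12)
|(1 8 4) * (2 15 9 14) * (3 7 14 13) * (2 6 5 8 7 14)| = |(1 7 2 15 9 13 3 14 6 5 8 4)| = 12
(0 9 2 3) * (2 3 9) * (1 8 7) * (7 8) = [2, 7, 9, 0, 4, 5, 6, 1, 8, 3] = (0 2 9 3)(1 7)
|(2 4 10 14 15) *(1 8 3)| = |(1 8 3)(2 4 10 14 15)| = 15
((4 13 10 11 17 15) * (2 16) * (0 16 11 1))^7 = ((0 16 2 11 17 15 4 13 10 1))^7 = (0 13 17 16 10 15 2 1 4 11)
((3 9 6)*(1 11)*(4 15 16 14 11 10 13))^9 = (1 10 13 4 15 16 14 11)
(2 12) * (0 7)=(0 7)(2 12)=[7, 1, 12, 3, 4, 5, 6, 0, 8, 9, 10, 11, 2]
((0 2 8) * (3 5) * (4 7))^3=((0 2 8)(3 5)(4 7))^3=(8)(3 5)(4 7)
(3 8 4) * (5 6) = (3 8 4)(5 6) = [0, 1, 2, 8, 3, 6, 5, 7, 4]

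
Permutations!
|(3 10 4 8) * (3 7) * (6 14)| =10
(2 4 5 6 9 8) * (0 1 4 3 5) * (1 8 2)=(0 8 1 4)(2 3 5 6 9)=[8, 4, 3, 5, 0, 6, 9, 7, 1, 2]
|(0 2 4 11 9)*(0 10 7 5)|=|(0 2 4 11 9 10 7 5)|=8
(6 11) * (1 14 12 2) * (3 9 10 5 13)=(1 14 12 2)(3 9 10 5 13)(6 11)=[0, 14, 1, 9, 4, 13, 11, 7, 8, 10, 5, 6, 2, 3, 12]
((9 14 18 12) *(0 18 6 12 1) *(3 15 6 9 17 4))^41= ((0 18 1)(3 15 6 12 17 4)(9 14))^41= (0 1 18)(3 4 17 12 6 15)(9 14)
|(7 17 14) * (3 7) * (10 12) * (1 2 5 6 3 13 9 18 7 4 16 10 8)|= |(1 2 5 6 3 4 16 10 12 8)(7 17 14 13 9 18)|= 30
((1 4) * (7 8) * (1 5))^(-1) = ((1 4 5)(7 8))^(-1) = (1 5 4)(7 8)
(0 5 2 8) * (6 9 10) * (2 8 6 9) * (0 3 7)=(0 5 8 3 7)(2 6)(9 10)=[5, 1, 6, 7, 4, 8, 2, 0, 3, 10, 9]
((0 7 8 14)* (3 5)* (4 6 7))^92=(0 6 8)(4 7 14)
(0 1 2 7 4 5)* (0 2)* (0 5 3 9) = (0 1 5 2 7 4 3 9) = [1, 5, 7, 9, 3, 2, 6, 4, 8, 0]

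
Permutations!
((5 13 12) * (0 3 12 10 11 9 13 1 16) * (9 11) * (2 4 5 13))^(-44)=((0 3 12 13 10 9 2 4 5 1 16))^(-44)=(16)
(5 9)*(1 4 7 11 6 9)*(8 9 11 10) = (1 4 7 10 8 9 5)(6 11) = [0, 4, 2, 3, 7, 1, 11, 10, 9, 5, 8, 6]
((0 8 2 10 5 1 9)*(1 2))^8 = (2 5 10)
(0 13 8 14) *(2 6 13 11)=[11, 1, 6, 3, 4, 5, 13, 7, 14, 9, 10, 2, 12, 8, 0]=(0 11 2 6 13 8 14)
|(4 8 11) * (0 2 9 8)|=|(0 2 9 8 11 4)|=6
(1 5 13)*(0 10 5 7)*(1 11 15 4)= (0 10 5 13 11 15 4 1 7)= [10, 7, 2, 3, 1, 13, 6, 0, 8, 9, 5, 15, 12, 11, 14, 4]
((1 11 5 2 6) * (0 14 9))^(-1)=((0 14 9)(1 11 5 2 6))^(-1)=(0 9 14)(1 6 2 5 11)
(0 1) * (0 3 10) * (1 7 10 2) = (0 7 10)(1 3 2) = [7, 3, 1, 2, 4, 5, 6, 10, 8, 9, 0]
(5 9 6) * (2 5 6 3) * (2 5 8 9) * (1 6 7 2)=(1 6 7 2 8 9 3 5)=[0, 6, 8, 5, 4, 1, 7, 2, 9, 3]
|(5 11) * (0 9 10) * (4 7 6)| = |(0 9 10)(4 7 6)(5 11)| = 6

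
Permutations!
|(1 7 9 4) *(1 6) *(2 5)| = |(1 7 9 4 6)(2 5)| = 10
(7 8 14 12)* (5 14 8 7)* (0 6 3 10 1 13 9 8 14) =(0 6 3 10 1 13 9 8 14 12 5) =[6, 13, 2, 10, 4, 0, 3, 7, 14, 8, 1, 11, 5, 9, 12]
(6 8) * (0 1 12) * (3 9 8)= (0 1 12)(3 9 8 6)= [1, 12, 2, 9, 4, 5, 3, 7, 6, 8, 10, 11, 0]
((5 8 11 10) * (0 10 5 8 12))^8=(0 8 5)(10 11 12)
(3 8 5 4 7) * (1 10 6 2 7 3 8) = (1 10 6 2 7 8 5 4 3) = [0, 10, 7, 1, 3, 4, 2, 8, 5, 9, 6]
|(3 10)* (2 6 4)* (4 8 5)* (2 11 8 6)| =|(3 10)(4 11 8 5)| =4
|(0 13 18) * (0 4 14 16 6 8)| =8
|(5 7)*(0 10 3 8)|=4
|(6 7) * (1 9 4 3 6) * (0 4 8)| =8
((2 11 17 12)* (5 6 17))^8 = (2 5 17)(6 12 11) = ((2 11 5 6 17 12))^8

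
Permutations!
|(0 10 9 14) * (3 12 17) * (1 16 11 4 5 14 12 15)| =13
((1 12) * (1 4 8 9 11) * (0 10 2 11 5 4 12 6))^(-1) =(12)(0 6 1 11 2 10)(4 5 9 8)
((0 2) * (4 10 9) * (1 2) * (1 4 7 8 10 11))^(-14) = (0 4 11 1 2)(7 10)(8 9)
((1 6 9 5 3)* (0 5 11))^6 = ((0 5 3 1 6 9 11))^6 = (0 11 9 6 1 3 5)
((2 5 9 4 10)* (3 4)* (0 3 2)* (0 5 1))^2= ((0 3 4 10 5 9 2 1))^2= (0 4 5 2)(1 3 10 9)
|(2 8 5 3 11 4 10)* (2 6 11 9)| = 20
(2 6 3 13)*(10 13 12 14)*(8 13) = (2 6 3 12 14 10 8 13) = [0, 1, 6, 12, 4, 5, 3, 7, 13, 9, 8, 11, 14, 2, 10]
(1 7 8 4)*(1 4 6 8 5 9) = [0, 7, 2, 3, 4, 9, 8, 5, 6, 1] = (1 7 5 9)(6 8)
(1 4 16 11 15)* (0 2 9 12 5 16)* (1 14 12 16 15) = (0 2 9 16 11 1 4)(5 15 14 12) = [2, 4, 9, 3, 0, 15, 6, 7, 8, 16, 10, 1, 5, 13, 12, 14, 11]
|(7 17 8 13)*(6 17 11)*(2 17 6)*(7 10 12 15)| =9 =|(2 17 8 13 10 12 15 7 11)|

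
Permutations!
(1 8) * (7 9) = (1 8)(7 9) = [0, 8, 2, 3, 4, 5, 6, 9, 1, 7]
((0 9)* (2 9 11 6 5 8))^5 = ((0 11 6 5 8 2 9))^5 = (0 2 5 11 9 8 6)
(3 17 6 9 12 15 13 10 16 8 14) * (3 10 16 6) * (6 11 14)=(3 17)(6 9 12 15 13 16 8)(10 11 14)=[0, 1, 2, 17, 4, 5, 9, 7, 6, 12, 11, 14, 15, 16, 10, 13, 8, 3]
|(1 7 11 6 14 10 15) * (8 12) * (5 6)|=|(1 7 11 5 6 14 10 15)(8 12)|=8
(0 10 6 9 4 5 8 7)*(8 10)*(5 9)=[8, 1, 2, 3, 9, 10, 5, 0, 7, 4, 6]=(0 8 7)(4 9)(5 10 6)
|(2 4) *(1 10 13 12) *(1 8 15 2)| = 8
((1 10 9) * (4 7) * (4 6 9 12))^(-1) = (1 9 6 7 4 12 10)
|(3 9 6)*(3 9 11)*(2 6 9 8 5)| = 4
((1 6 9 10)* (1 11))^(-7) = (1 10 6 11 9)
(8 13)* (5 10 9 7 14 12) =(5 10 9 7 14 12)(8 13) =[0, 1, 2, 3, 4, 10, 6, 14, 13, 7, 9, 11, 5, 8, 12]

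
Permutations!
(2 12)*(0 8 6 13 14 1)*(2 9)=[8, 0, 12, 3, 4, 5, 13, 7, 6, 2, 10, 11, 9, 14, 1]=(0 8 6 13 14 1)(2 12 9)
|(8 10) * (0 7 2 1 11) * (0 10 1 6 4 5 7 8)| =|(0 8 1 11 10)(2 6 4 5 7)| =5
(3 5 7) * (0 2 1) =(0 2 1)(3 5 7) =[2, 0, 1, 5, 4, 7, 6, 3]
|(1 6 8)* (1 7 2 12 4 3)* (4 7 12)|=|(1 6 8 12 7 2 4 3)|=8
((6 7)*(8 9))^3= ((6 7)(8 9))^3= (6 7)(8 9)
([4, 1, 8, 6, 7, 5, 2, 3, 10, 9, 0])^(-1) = (0 10 8 2 6 3 7 4)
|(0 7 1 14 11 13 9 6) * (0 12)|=9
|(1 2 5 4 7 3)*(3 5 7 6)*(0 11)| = |(0 11)(1 2 7 5 4 6 3)| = 14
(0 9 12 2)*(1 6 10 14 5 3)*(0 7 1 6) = (0 9 12 2 7 1)(3 6 10 14 5) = [9, 0, 7, 6, 4, 3, 10, 1, 8, 12, 14, 11, 2, 13, 5]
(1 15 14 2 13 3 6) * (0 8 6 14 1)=(0 8 6)(1 15)(2 13 3 14)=[8, 15, 13, 14, 4, 5, 0, 7, 6, 9, 10, 11, 12, 3, 2, 1]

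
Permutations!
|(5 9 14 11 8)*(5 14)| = 6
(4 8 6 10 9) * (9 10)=(10)(4 8 6 9)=[0, 1, 2, 3, 8, 5, 9, 7, 6, 4, 10]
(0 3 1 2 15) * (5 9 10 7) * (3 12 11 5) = (0 12 11 5 9 10 7 3 1 2 15) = [12, 2, 15, 1, 4, 9, 6, 3, 8, 10, 7, 5, 11, 13, 14, 0]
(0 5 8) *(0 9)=(0 5 8 9)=[5, 1, 2, 3, 4, 8, 6, 7, 9, 0]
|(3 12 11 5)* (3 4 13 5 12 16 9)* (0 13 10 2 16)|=18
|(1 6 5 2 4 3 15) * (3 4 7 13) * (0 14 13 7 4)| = |(0 14 13 3 15 1 6 5 2 4)| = 10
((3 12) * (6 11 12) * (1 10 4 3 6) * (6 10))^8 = ((1 6 11 12 10 4 3))^8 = (1 6 11 12 10 4 3)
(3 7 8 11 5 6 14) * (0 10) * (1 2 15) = (0 10)(1 2 15)(3 7 8 11 5 6 14) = [10, 2, 15, 7, 4, 6, 14, 8, 11, 9, 0, 5, 12, 13, 3, 1]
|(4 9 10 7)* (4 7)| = 3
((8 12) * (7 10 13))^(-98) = (7 10 13)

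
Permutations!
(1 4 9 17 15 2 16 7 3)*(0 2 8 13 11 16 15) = (0 2 15 8 13 11 16 7 3 1 4 9 17) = [2, 4, 15, 1, 9, 5, 6, 3, 13, 17, 10, 16, 12, 11, 14, 8, 7, 0]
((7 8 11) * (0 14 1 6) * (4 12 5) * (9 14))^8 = (0 1 9 6 14)(4 5 12)(7 11 8)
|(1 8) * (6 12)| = 2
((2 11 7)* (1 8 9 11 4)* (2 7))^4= ((1 8 9 11 2 4))^4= (1 2 9)(4 11 8)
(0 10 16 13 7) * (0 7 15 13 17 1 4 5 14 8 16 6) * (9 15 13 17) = (0 10 6)(1 4 5 14 8 16 9 15 17) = [10, 4, 2, 3, 5, 14, 0, 7, 16, 15, 6, 11, 12, 13, 8, 17, 9, 1]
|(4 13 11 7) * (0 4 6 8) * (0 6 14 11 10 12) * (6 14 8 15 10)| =|(0 4 13 6 15 10 12)(7 8 14 11)| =28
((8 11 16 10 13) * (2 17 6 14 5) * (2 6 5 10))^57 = (2 8 14 17 11 10 5 16 13 6)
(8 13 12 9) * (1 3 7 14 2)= (1 3 7 14 2)(8 13 12 9)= [0, 3, 1, 7, 4, 5, 6, 14, 13, 8, 10, 11, 9, 12, 2]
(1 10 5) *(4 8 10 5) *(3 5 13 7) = (1 13 7 3 5)(4 8 10) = [0, 13, 2, 5, 8, 1, 6, 3, 10, 9, 4, 11, 12, 7]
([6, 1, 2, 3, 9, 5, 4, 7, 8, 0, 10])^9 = (10)(0 6 4 9)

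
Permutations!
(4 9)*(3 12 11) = [0, 1, 2, 12, 9, 5, 6, 7, 8, 4, 10, 3, 11] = (3 12 11)(4 9)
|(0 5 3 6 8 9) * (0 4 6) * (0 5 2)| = |(0 2)(3 5)(4 6 8 9)| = 4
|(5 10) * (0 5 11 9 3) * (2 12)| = |(0 5 10 11 9 3)(2 12)| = 6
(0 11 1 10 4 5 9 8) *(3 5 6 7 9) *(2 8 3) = (0 11 1 10 4 6 7 9 3 5 2 8) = [11, 10, 8, 5, 6, 2, 7, 9, 0, 3, 4, 1]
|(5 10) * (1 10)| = |(1 10 5)| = 3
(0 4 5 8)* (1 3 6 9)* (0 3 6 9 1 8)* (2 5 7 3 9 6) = (0 4 7 3 6 1 2 5)(8 9) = [4, 2, 5, 6, 7, 0, 1, 3, 9, 8]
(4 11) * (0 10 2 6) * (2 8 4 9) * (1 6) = (0 10 8 4 11 9 2 1 6) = [10, 6, 1, 3, 11, 5, 0, 7, 4, 2, 8, 9]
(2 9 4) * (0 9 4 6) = [9, 1, 4, 3, 2, 5, 0, 7, 8, 6] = (0 9 6)(2 4)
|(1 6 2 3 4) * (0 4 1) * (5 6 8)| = 6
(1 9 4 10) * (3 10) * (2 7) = (1 9 4 3 10)(2 7) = [0, 9, 7, 10, 3, 5, 6, 2, 8, 4, 1]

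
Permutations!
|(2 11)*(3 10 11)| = |(2 3 10 11)| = 4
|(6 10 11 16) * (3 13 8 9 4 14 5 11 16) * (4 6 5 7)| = |(3 13 8 9 6 10 16 5 11)(4 14 7)| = 9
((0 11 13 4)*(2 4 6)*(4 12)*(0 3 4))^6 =((0 11 13 6 2 12)(3 4))^6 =(13)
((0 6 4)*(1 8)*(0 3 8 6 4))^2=(0 3 1)(4 8 6)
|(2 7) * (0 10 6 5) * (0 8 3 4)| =14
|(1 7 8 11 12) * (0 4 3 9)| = 20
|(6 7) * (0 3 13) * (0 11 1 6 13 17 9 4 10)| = 30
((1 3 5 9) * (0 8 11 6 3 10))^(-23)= (0 3 10 6 1 11 9 8 5)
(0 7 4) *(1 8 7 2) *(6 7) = (0 2 1 8 6 7 4) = [2, 8, 1, 3, 0, 5, 7, 4, 6]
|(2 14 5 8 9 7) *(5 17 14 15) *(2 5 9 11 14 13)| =|(2 15 9 7 5 8 11 14 17 13)| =10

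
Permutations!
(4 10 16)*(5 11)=[0, 1, 2, 3, 10, 11, 6, 7, 8, 9, 16, 5, 12, 13, 14, 15, 4]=(4 10 16)(5 11)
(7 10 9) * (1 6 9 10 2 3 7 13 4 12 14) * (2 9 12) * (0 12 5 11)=(0 12 14 1 6 5 11)(2 3 7 9 13 4)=[12, 6, 3, 7, 2, 11, 5, 9, 8, 13, 10, 0, 14, 4, 1]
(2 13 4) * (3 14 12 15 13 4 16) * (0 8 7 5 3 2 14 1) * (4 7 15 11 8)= (0 4 14 12 11 8 15 13 16 2 7 5 3 1)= [4, 0, 7, 1, 14, 3, 6, 5, 15, 9, 10, 8, 11, 16, 12, 13, 2]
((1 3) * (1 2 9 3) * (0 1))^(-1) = (0 1)(2 3 9)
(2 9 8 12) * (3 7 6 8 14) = (2 9 14 3 7 6 8 12) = [0, 1, 9, 7, 4, 5, 8, 6, 12, 14, 10, 11, 2, 13, 3]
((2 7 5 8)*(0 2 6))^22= (0 8 7)(2 6 5)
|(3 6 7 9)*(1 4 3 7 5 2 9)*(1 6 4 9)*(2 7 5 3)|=|(1 9 5 7 6 3 4 2)|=8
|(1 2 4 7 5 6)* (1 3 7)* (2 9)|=4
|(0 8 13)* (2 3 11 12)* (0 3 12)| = 10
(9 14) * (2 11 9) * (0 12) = (0 12)(2 11 9 14) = [12, 1, 11, 3, 4, 5, 6, 7, 8, 14, 10, 9, 0, 13, 2]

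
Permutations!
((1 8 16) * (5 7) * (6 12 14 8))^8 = (1 12 8)(6 14 16)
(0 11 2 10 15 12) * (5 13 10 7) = (0 11 2 7 5 13 10 15 12) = [11, 1, 7, 3, 4, 13, 6, 5, 8, 9, 15, 2, 0, 10, 14, 12]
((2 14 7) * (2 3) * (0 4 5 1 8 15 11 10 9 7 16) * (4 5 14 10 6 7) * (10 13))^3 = ((0 5 1 8 15 11 6 7 3 2 13 10 9 4 14 16))^3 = (0 8 6 2 9 16 1 11 3 10 14 5 15 7 13 4)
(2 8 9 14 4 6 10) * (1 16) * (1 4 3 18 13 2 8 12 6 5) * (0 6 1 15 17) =[6, 16, 12, 18, 5, 15, 10, 7, 9, 14, 8, 11, 1, 2, 3, 17, 4, 0, 13] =(0 6 10 8 9 14 3 18 13 2 12 1 16 4 5 15 17)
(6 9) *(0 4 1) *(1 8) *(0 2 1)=(0 4 8)(1 2)(6 9)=[4, 2, 1, 3, 8, 5, 9, 7, 0, 6]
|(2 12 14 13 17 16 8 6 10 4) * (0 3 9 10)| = |(0 3 9 10 4 2 12 14 13 17 16 8 6)| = 13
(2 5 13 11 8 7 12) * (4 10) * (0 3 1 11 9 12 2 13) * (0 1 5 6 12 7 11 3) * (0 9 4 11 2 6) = (0 9 7 6 12 13 4 10 11 8 2)(1 3 5) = [9, 3, 0, 5, 10, 1, 12, 6, 2, 7, 11, 8, 13, 4]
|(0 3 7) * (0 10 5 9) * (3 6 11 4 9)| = 20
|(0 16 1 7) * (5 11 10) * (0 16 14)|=|(0 14)(1 7 16)(5 11 10)|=6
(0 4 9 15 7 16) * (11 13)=(0 4 9 15 7 16)(11 13)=[4, 1, 2, 3, 9, 5, 6, 16, 8, 15, 10, 13, 12, 11, 14, 7, 0]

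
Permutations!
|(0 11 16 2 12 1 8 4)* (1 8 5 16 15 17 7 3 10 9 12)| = |(0 11 15 17 7 3 10 9 12 8 4)(1 5 16 2)| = 44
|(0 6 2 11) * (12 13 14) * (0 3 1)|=|(0 6 2 11 3 1)(12 13 14)|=6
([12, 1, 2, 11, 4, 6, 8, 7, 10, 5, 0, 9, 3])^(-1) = [10, 1, 2, 12, 4, 9, 5, 7, 6, 11, 8, 3, 0]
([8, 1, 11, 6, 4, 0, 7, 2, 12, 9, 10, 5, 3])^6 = [2, 1, 3, 0, 4, 7, 8, 12, 11, 9, 10, 6, 5]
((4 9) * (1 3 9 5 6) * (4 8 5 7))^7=(1 3 9 8 5 6)(4 7)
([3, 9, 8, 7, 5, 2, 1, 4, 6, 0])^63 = [4, 3, 1, 5, 8, 6, 0, 2, 9, 7]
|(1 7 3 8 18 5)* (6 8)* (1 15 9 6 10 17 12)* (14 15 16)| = |(1 7 3 10 17 12)(5 16 14 15 9 6 8 18)| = 24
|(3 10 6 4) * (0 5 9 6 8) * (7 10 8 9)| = 9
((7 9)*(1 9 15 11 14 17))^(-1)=((1 9 7 15 11 14 17))^(-1)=(1 17 14 11 15 7 9)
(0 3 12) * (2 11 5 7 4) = (0 3 12)(2 11 5 7 4) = [3, 1, 11, 12, 2, 7, 6, 4, 8, 9, 10, 5, 0]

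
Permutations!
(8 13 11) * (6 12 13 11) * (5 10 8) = (5 10 8 11)(6 12 13) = [0, 1, 2, 3, 4, 10, 12, 7, 11, 9, 8, 5, 13, 6]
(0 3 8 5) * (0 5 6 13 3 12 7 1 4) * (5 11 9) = (0 12 7 1 4)(3 8 6 13)(5 11 9) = [12, 4, 2, 8, 0, 11, 13, 1, 6, 5, 10, 9, 7, 3]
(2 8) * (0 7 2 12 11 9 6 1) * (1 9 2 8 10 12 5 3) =(0 7 8 5 3 1)(2 10 12 11)(6 9) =[7, 0, 10, 1, 4, 3, 9, 8, 5, 6, 12, 2, 11]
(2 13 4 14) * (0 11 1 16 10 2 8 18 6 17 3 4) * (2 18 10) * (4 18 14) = [11, 16, 13, 18, 4, 5, 17, 7, 10, 9, 14, 1, 12, 0, 8, 15, 2, 3, 6] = (0 11 1 16 2 13)(3 18 6 17)(8 10 14)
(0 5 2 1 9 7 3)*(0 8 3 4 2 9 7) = (0 5 9)(1 7 4 2)(3 8) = [5, 7, 1, 8, 2, 9, 6, 4, 3, 0]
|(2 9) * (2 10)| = |(2 9 10)| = 3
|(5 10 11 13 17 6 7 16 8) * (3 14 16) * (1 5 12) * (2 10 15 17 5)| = 15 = |(1 2 10 11 13 5 15 17 6 7 3 14 16 8 12)|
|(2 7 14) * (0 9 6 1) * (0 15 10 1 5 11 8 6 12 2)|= 12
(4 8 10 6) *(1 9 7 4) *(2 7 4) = (1 9 4 8 10 6)(2 7) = [0, 9, 7, 3, 8, 5, 1, 2, 10, 4, 6]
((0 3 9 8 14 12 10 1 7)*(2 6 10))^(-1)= (0 7 1 10 6 2 12 14 8 9 3)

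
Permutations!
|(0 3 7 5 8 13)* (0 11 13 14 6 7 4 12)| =20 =|(0 3 4 12)(5 8 14 6 7)(11 13)|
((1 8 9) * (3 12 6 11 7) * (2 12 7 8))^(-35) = (12)(3 7)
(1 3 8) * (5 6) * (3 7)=(1 7 3 8)(5 6)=[0, 7, 2, 8, 4, 6, 5, 3, 1]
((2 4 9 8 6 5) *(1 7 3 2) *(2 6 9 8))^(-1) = (1 5 6 3 7)(2 9 8 4)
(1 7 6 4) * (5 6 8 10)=(1 7 8 10 5 6 4)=[0, 7, 2, 3, 1, 6, 4, 8, 10, 9, 5]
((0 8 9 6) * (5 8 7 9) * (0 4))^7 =((0 7 9 6 4)(5 8))^7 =(0 9 4 7 6)(5 8)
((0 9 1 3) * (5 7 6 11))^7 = (0 3 1 9)(5 11 6 7)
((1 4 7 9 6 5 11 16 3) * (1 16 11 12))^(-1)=((1 4 7 9 6 5 12)(3 16))^(-1)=(1 12 5 6 9 7 4)(3 16)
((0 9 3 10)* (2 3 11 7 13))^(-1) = ((0 9 11 7 13 2 3 10))^(-1) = (0 10 3 2 13 7 11 9)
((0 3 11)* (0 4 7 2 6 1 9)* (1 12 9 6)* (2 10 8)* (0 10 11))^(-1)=((0 3)(1 6 12 9 10 8 2)(4 7 11))^(-1)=(0 3)(1 2 8 10 9 12 6)(4 11 7)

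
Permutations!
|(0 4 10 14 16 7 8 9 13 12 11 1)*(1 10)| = 9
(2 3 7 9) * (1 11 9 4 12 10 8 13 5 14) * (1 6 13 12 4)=(1 11 9 2 3 7)(5 14 6 13)(8 12 10)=[0, 11, 3, 7, 4, 14, 13, 1, 12, 2, 8, 9, 10, 5, 6]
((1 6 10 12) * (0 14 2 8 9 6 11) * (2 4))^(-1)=(0 11 1 12 10 6 9 8 2 4 14)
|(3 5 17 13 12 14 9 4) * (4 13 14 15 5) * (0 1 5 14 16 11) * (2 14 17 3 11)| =24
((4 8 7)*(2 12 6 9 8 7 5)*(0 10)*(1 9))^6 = (1 6 12 2 5 8 9)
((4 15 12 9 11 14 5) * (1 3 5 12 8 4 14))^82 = ((1 3 5 14 12 9 11)(4 15 8))^82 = (1 9 14 3 11 12 5)(4 15 8)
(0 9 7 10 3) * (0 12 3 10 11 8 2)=(0 9 7 11 8 2)(3 12)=[9, 1, 0, 12, 4, 5, 6, 11, 2, 7, 10, 8, 3]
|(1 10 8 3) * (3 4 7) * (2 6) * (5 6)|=|(1 10 8 4 7 3)(2 5 6)|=6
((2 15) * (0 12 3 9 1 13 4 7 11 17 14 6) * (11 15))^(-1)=(0 6 14 17 11 2 15 7 4 13 1 9 3 12)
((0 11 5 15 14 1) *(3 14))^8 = ((0 11 5 15 3 14 1))^8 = (0 11 5 15 3 14 1)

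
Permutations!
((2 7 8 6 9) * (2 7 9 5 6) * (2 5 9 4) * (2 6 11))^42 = (2 6 7 5)(4 9 8 11)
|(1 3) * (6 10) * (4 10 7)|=|(1 3)(4 10 6 7)|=4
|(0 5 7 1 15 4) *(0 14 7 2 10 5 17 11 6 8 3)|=30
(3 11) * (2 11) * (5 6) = [0, 1, 11, 2, 4, 6, 5, 7, 8, 9, 10, 3] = (2 11 3)(5 6)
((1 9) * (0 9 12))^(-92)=(12)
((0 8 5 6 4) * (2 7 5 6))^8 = (8)(2 5 7)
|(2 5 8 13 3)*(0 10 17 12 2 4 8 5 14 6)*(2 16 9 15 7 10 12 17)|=20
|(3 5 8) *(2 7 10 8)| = |(2 7 10 8 3 5)| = 6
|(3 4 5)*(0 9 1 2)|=|(0 9 1 2)(3 4 5)|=12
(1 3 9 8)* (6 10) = (1 3 9 8)(6 10) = [0, 3, 2, 9, 4, 5, 10, 7, 1, 8, 6]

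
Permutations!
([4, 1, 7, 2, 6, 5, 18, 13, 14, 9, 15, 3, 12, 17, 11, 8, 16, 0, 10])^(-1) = (0 17 13 7 2 3 11 14 8 15 10 18 6 4)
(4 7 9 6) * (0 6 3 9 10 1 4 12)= (0 6 12)(1 4 7 10)(3 9)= [6, 4, 2, 9, 7, 5, 12, 10, 8, 3, 1, 11, 0]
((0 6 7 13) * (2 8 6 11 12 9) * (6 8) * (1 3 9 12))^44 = ((0 11 1 3 9 2 6 7 13))^44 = (0 13 7 6 2 9 3 1 11)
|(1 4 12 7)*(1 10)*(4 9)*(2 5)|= 6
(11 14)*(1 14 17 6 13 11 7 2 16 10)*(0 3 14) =(0 3 14 7 2 16 10 1)(6 13 11 17) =[3, 0, 16, 14, 4, 5, 13, 2, 8, 9, 1, 17, 12, 11, 7, 15, 10, 6]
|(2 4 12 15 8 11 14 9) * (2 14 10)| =|(2 4 12 15 8 11 10)(9 14)| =14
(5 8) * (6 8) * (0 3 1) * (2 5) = (0 3 1)(2 5 6 8) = [3, 0, 5, 1, 4, 6, 8, 7, 2]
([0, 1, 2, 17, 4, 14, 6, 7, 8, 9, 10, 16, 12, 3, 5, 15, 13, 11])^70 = (17)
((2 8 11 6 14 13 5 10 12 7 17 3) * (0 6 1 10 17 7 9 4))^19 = ((0 6 14 13 5 17 3 2 8 11 1 10 12 9 4))^19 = (0 5 8 12 6 17 11 9 14 3 1 4 13 2 10)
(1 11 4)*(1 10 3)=(1 11 4 10 3)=[0, 11, 2, 1, 10, 5, 6, 7, 8, 9, 3, 4]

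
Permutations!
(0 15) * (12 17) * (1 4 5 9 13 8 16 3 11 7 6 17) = [15, 4, 2, 11, 5, 9, 17, 6, 16, 13, 10, 7, 1, 8, 14, 0, 3, 12] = (0 15)(1 4 5 9 13 8 16 3 11 7 6 17 12)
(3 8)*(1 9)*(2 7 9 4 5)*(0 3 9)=[3, 4, 7, 8, 5, 2, 6, 0, 9, 1]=(0 3 8 9 1 4 5 2 7)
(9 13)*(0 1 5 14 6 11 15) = [1, 5, 2, 3, 4, 14, 11, 7, 8, 13, 10, 15, 12, 9, 6, 0] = (0 1 5 14 6 11 15)(9 13)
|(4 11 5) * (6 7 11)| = 5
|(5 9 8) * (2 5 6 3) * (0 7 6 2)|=|(0 7 6 3)(2 5 9 8)|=4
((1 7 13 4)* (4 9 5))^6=((1 7 13 9 5 4))^6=(13)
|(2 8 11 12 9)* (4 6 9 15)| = |(2 8 11 12 15 4 6 9)| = 8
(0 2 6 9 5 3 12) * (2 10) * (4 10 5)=(0 5 3 12)(2 6 9 4 10)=[5, 1, 6, 12, 10, 3, 9, 7, 8, 4, 2, 11, 0]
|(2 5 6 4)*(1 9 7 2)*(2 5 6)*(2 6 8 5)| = 8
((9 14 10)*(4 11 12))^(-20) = (4 11 12)(9 14 10)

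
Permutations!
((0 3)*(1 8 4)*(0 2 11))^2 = (0 2)(1 4 8)(3 11)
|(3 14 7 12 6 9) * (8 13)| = |(3 14 7 12 6 9)(8 13)| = 6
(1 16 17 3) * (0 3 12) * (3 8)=[8, 16, 2, 1, 4, 5, 6, 7, 3, 9, 10, 11, 0, 13, 14, 15, 17, 12]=(0 8 3 1 16 17 12)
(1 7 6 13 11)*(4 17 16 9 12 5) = [0, 7, 2, 3, 17, 4, 13, 6, 8, 12, 10, 1, 5, 11, 14, 15, 9, 16] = (1 7 6 13 11)(4 17 16 9 12 5)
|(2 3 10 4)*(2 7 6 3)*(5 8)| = 10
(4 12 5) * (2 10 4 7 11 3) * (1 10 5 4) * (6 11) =(1 10)(2 5 7 6 11 3)(4 12) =[0, 10, 5, 2, 12, 7, 11, 6, 8, 9, 1, 3, 4]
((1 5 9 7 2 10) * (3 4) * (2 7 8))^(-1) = ((1 5 9 8 2 10)(3 4))^(-1) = (1 10 2 8 9 5)(3 4)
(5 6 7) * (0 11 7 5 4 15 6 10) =(0 11 7 4 15 6 5 10) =[11, 1, 2, 3, 15, 10, 5, 4, 8, 9, 0, 7, 12, 13, 14, 6]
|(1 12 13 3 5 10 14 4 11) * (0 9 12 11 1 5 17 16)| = 42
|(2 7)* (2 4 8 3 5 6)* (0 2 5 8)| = |(0 2 7 4)(3 8)(5 6)| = 4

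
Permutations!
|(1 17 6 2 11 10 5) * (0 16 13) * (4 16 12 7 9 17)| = |(0 12 7 9 17 6 2 11 10 5 1 4 16 13)| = 14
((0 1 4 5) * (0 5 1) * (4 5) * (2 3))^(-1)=(1 4 5)(2 3)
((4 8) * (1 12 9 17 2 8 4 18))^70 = ((1 12 9 17 2 8 18))^70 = (18)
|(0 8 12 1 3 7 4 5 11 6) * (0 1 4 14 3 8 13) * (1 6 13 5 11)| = |(0 5 1 8 12 4 11 13)(3 7 14)| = 24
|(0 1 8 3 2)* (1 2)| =6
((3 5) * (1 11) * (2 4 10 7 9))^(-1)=((1 11)(2 4 10 7 9)(3 5))^(-1)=(1 11)(2 9 7 10 4)(3 5)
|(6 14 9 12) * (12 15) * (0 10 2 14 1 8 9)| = |(0 10 2 14)(1 8 9 15 12 6)| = 12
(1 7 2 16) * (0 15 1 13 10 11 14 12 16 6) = (0 15 1 7 2 6)(10 11 14 12 16 13) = [15, 7, 6, 3, 4, 5, 0, 2, 8, 9, 11, 14, 16, 10, 12, 1, 13]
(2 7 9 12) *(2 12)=(12)(2 7 9)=[0, 1, 7, 3, 4, 5, 6, 9, 8, 2, 10, 11, 12]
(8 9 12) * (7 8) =[0, 1, 2, 3, 4, 5, 6, 8, 9, 12, 10, 11, 7] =(7 8 9 12)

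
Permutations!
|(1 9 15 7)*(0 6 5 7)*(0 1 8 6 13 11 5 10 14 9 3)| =|(0 13 11 5 7 8 6 10 14 9 15 1 3)| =13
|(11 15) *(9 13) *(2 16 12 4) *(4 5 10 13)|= 8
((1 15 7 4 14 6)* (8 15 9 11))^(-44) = (1 9 11 8 15 7 4 14 6)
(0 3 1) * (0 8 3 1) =(0 1 8 3) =[1, 8, 2, 0, 4, 5, 6, 7, 3]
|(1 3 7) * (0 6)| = 6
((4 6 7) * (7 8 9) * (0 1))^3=(0 1)(4 9 6 7 8)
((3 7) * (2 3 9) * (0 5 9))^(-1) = (0 7 3 2 9 5)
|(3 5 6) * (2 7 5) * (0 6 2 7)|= 6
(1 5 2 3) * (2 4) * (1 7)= (1 5 4 2 3 7)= [0, 5, 3, 7, 2, 4, 6, 1]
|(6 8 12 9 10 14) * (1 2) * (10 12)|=|(1 2)(6 8 10 14)(9 12)|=4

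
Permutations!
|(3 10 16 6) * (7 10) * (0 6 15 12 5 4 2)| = 11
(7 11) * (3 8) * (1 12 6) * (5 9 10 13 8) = (1 12 6)(3 5 9 10 13 8)(7 11) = [0, 12, 2, 5, 4, 9, 1, 11, 3, 10, 13, 7, 6, 8]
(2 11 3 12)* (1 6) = (1 6)(2 11 3 12) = [0, 6, 11, 12, 4, 5, 1, 7, 8, 9, 10, 3, 2]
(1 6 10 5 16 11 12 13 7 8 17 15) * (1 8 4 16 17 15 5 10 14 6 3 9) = (1 3 9)(4 16 11 12 13 7)(5 17)(6 14)(8 15) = [0, 3, 2, 9, 16, 17, 14, 4, 15, 1, 10, 12, 13, 7, 6, 8, 11, 5]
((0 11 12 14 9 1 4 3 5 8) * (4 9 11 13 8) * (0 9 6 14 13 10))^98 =(1 14 12 8)(3 4 5)(6 11 13 9) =((0 10)(1 6 14 11 12 13 8 9)(3 5 4))^98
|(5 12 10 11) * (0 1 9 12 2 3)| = |(0 1 9 12 10 11 5 2 3)| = 9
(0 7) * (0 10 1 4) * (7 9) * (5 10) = (0 9 7 5 10 1 4) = [9, 4, 2, 3, 0, 10, 6, 5, 8, 7, 1]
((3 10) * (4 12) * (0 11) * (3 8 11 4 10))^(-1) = (0 11 8 10 12 4)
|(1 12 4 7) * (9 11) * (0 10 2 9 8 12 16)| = 11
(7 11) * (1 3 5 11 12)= (1 3 5 11 7 12)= [0, 3, 2, 5, 4, 11, 6, 12, 8, 9, 10, 7, 1]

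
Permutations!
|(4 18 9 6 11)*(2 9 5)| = |(2 9 6 11 4 18 5)| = 7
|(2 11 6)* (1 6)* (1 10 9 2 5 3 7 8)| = |(1 6 5 3 7 8)(2 11 10 9)| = 12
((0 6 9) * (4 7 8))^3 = (9)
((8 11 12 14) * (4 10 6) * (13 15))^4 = (15)(4 10 6)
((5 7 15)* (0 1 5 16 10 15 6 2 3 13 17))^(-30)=(0 3 7)(1 13 6)(2 5 17)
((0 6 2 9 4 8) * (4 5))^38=(0 9 8 2 4 6 5)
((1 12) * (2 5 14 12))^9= (1 12 14 5 2)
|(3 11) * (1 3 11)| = |(11)(1 3)| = 2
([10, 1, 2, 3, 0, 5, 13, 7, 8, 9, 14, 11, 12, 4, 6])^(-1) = [4, 1, 2, 3, 13, 5, 14, 7, 8, 9, 0, 11, 12, 6, 10]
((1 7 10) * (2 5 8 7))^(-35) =((1 2 5 8 7 10))^(-35) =(1 2 5 8 7 10)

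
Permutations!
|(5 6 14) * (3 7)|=|(3 7)(5 6 14)|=6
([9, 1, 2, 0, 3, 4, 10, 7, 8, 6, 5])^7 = [0, 1, 2, 3, 4, 5, 6, 7, 8, 9, 10]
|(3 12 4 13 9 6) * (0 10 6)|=|(0 10 6 3 12 4 13 9)|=8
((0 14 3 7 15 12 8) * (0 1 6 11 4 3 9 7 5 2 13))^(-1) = ((0 14 9 7 15 12 8 1 6 11 4 3 5 2 13))^(-1) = (0 13 2 5 3 4 11 6 1 8 12 15 7 9 14)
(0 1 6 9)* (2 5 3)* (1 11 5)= (0 11 5 3 2 1 6 9)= [11, 6, 1, 2, 4, 3, 9, 7, 8, 0, 10, 5]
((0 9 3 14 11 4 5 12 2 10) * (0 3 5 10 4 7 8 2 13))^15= ((0 9 5 12 13)(2 4 10 3 14 11 7 8))^15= (2 8 7 11 14 3 10 4)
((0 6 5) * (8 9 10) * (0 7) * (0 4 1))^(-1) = (0 1 4 7 5 6)(8 10 9)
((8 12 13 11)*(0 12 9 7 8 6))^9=((0 12 13 11 6)(7 8 9))^9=(0 6 11 13 12)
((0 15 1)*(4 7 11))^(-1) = ((0 15 1)(4 7 11))^(-1) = (0 1 15)(4 11 7)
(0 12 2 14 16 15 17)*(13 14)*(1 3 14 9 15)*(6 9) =(0 12 2 13 6 9 15 17)(1 3 14 16) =[12, 3, 13, 14, 4, 5, 9, 7, 8, 15, 10, 11, 2, 6, 16, 17, 1, 0]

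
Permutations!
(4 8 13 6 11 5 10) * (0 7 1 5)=(0 7 1 5 10 4 8 13 6 11)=[7, 5, 2, 3, 8, 10, 11, 1, 13, 9, 4, 0, 12, 6]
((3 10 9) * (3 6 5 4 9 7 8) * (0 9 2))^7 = (0 9 6 5 4 2)(3 8 7 10)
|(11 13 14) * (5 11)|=|(5 11 13 14)|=4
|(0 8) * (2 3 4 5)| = |(0 8)(2 3 4 5)| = 4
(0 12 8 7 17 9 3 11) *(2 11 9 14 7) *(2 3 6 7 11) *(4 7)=[12, 1, 2, 9, 7, 5, 4, 17, 3, 6, 10, 0, 8, 13, 11, 15, 16, 14]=(0 12 8 3 9 6 4 7 17 14 11)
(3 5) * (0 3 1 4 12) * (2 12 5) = (0 3 2 12)(1 4 5) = [3, 4, 12, 2, 5, 1, 6, 7, 8, 9, 10, 11, 0]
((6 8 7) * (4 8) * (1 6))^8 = ((1 6 4 8 7))^8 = (1 8 6 7 4)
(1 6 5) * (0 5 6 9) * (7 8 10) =(0 5 1 9)(7 8 10) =[5, 9, 2, 3, 4, 1, 6, 8, 10, 0, 7]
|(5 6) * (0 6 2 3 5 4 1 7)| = 15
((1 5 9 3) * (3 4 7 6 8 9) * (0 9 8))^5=(9)(1 3 5)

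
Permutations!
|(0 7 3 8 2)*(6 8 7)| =4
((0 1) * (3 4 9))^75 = (9)(0 1)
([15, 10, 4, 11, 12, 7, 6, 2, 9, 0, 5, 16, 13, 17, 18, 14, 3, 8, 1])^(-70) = [10, 4, 8, 16, 9, 13, 6, 17, 18, 1, 12, 3, 0, 15, 7, 5, 11, 14, 2]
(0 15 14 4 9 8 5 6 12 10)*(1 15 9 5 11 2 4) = (0 9 8 11 2 4 5 6 12 10)(1 15 14) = [9, 15, 4, 3, 5, 6, 12, 7, 11, 8, 0, 2, 10, 13, 1, 14]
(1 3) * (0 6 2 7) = [6, 3, 7, 1, 4, 5, 2, 0] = (0 6 2 7)(1 3)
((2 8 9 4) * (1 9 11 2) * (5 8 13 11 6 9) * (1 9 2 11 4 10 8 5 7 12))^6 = (2 6 8 10 9 4 13)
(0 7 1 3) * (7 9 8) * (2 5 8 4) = (0 9 4 2 5 8 7 1 3) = [9, 3, 5, 0, 2, 8, 6, 1, 7, 4]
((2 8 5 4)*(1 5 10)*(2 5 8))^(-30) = ((1 8 10)(4 5))^(-30) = (10)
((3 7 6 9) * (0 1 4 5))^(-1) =(0 5 4 1)(3 9 6 7)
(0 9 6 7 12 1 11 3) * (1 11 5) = (0 9 6 7 12 11 3)(1 5) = [9, 5, 2, 0, 4, 1, 7, 12, 8, 6, 10, 3, 11]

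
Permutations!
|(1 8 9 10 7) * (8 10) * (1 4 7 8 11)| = 10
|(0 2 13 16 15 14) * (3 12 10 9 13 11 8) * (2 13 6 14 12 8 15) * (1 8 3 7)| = |(0 13 16 2 11 15 12 10 9 6 14)(1 8 7)| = 33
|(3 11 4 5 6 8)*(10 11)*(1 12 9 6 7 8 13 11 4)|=6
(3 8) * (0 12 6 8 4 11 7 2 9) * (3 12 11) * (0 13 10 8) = (0 11 7 2 9 13 10 8 12 6)(3 4) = [11, 1, 9, 4, 3, 5, 0, 2, 12, 13, 8, 7, 6, 10]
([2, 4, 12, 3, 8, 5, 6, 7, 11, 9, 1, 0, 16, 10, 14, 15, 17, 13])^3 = (0 16 10 8 2 17 1 11 12 13 4)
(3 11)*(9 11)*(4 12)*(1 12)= [0, 12, 2, 9, 1, 5, 6, 7, 8, 11, 10, 3, 4]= (1 12 4)(3 9 11)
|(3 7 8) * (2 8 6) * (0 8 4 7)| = 12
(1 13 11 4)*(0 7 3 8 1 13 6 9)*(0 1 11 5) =[7, 6, 2, 8, 13, 0, 9, 3, 11, 1, 10, 4, 12, 5] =(0 7 3 8 11 4 13 5)(1 6 9)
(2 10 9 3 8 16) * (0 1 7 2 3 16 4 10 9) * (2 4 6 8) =(0 1 7 4 10)(2 9 16 3)(6 8) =[1, 7, 9, 2, 10, 5, 8, 4, 6, 16, 0, 11, 12, 13, 14, 15, 3]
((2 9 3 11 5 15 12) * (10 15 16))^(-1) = (2 12 15 10 16 5 11 3 9)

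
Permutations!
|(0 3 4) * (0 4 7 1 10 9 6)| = |(0 3 7 1 10 9 6)| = 7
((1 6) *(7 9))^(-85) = ((1 6)(7 9))^(-85) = (1 6)(7 9)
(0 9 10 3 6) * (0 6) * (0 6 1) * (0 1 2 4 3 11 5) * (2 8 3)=[9, 1, 4, 6, 2, 0, 8, 7, 3, 10, 11, 5]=(0 9 10 11 5)(2 4)(3 6 8)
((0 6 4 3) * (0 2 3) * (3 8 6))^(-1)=((0 3 2 8 6 4))^(-1)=(0 4 6 8 2 3)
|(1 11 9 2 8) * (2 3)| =6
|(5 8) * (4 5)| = |(4 5 8)| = 3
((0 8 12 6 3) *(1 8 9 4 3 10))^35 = ((0 9 4 3)(1 8 12 6 10))^35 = (12)(0 3 4 9)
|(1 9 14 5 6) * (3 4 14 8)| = 8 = |(1 9 8 3 4 14 5 6)|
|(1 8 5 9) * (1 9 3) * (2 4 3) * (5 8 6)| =|(9)(1 6 5 2 4 3)| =6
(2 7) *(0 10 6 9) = (0 10 6 9)(2 7) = [10, 1, 7, 3, 4, 5, 9, 2, 8, 0, 6]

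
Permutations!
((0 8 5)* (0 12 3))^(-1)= (0 3 12 5 8)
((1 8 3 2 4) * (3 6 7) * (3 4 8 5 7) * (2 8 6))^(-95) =(1 5 7 4)(2 6 3 8) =((1 5 7 4)(2 6 3 8))^(-95)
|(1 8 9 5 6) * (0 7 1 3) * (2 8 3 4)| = |(0 7 1 3)(2 8 9 5 6 4)| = 12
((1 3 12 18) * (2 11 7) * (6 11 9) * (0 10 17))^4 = (18)(0 10 17)(2 7 11 6 9)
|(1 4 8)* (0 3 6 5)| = 12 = |(0 3 6 5)(1 4 8)|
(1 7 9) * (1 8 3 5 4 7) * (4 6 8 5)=(3 4 7 9 5 6 8)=[0, 1, 2, 4, 7, 6, 8, 9, 3, 5]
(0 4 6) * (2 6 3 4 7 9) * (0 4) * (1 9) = (0 7 1 9 2 6 4 3) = [7, 9, 6, 0, 3, 5, 4, 1, 8, 2]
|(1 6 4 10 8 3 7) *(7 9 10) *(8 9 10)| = 4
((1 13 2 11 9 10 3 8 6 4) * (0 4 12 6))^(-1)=(0 8 3 10 9 11 2 13 1 4)(6 12)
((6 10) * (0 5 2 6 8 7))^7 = ((0 5 2 6 10 8 7))^7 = (10)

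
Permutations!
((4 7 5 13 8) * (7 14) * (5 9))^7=(14)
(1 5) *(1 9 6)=[0, 5, 2, 3, 4, 9, 1, 7, 8, 6]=(1 5 9 6)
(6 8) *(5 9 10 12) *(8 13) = (5 9 10 12)(6 13 8) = [0, 1, 2, 3, 4, 9, 13, 7, 6, 10, 12, 11, 5, 8]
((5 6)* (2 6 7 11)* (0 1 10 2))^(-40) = ((0 1 10 2 6 5 7 11))^(-40) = (11)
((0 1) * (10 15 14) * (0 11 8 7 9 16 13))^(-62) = ((0 1 11 8 7 9 16 13)(10 15 14))^(-62) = (0 11 7 16)(1 8 9 13)(10 15 14)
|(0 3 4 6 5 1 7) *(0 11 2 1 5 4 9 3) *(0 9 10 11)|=8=|(0 9 3 10 11 2 1 7)(4 6)|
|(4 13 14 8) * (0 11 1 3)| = |(0 11 1 3)(4 13 14 8)| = 4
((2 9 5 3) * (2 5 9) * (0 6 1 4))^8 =(9)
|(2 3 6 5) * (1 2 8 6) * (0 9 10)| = 3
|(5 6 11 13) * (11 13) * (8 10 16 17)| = |(5 6 13)(8 10 16 17)| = 12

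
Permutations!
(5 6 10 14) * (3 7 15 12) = [0, 1, 2, 7, 4, 6, 10, 15, 8, 9, 14, 11, 3, 13, 5, 12] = (3 7 15 12)(5 6 10 14)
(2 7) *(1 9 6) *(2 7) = (1 9 6) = [0, 9, 2, 3, 4, 5, 1, 7, 8, 6]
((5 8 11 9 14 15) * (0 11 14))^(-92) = ((0 11 9)(5 8 14 15))^(-92) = (15)(0 11 9)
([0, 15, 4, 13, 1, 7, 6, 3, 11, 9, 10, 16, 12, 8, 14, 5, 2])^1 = (1 15 5 7 3 13 8 11 16 2 4)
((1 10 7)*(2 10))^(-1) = (1 7 10 2)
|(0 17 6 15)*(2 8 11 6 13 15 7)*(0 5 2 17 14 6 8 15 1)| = 42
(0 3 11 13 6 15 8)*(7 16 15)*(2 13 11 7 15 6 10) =(0 3 7 16 6 15 8)(2 13 10) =[3, 1, 13, 7, 4, 5, 15, 16, 0, 9, 2, 11, 12, 10, 14, 8, 6]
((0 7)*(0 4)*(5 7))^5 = ((0 5 7 4))^5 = (0 5 7 4)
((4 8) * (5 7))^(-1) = ((4 8)(5 7))^(-1) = (4 8)(5 7)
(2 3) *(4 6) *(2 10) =(2 3 10)(4 6) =[0, 1, 3, 10, 6, 5, 4, 7, 8, 9, 2]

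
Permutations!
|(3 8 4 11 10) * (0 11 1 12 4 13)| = 6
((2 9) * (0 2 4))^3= (0 4 9 2)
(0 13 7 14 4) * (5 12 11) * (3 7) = (0 13 3 7 14 4)(5 12 11) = [13, 1, 2, 7, 0, 12, 6, 14, 8, 9, 10, 5, 11, 3, 4]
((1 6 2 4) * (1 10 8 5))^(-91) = ((1 6 2 4 10 8 5))^(-91) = (10)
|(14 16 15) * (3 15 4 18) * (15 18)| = |(3 18)(4 15 14 16)| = 4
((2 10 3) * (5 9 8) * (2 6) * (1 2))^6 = ((1 2 10 3 6)(5 9 8))^6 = (1 2 10 3 6)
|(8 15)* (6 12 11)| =6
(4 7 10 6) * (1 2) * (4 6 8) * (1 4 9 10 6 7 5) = (1 2 4 5)(6 7)(8 9 10) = [0, 2, 4, 3, 5, 1, 7, 6, 9, 10, 8]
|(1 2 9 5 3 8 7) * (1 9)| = 10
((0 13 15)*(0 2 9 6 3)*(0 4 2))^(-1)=((0 13 15)(2 9 6 3 4))^(-1)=(0 15 13)(2 4 3 6 9)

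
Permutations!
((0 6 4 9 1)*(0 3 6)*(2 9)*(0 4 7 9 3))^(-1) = (0 1 9 7 6 3 2 4)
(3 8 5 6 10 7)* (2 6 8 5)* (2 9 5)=[0, 1, 6, 2, 4, 8, 10, 3, 9, 5, 7]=(2 6 10 7 3)(5 8 9)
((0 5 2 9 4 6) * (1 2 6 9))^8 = ((0 5 6)(1 2)(4 9))^8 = (9)(0 6 5)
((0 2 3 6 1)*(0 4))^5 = (0 4 1 6 3 2)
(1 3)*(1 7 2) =(1 3 7 2) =[0, 3, 1, 7, 4, 5, 6, 2]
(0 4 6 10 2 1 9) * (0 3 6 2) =[4, 9, 1, 6, 2, 5, 10, 7, 8, 3, 0] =(0 4 2 1 9 3 6 10)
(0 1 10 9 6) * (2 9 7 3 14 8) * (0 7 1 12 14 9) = (0 12 14 8 2)(1 10)(3 9 6 7) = [12, 10, 0, 9, 4, 5, 7, 3, 2, 6, 1, 11, 14, 13, 8]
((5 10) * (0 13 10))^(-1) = ((0 13 10 5))^(-1) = (0 5 10 13)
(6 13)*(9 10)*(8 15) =(6 13)(8 15)(9 10) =[0, 1, 2, 3, 4, 5, 13, 7, 15, 10, 9, 11, 12, 6, 14, 8]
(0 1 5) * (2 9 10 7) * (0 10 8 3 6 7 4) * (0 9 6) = [1, 5, 6, 0, 9, 10, 7, 2, 3, 8, 4] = (0 1 5 10 4 9 8 3)(2 6 7)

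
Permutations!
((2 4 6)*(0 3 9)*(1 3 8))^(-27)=(0 3 8 9 1)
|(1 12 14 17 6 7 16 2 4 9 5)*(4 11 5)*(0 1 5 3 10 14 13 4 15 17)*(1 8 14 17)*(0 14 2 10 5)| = 30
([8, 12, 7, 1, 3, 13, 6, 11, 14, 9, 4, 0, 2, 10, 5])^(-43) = [12, 13, 4, 5, 14, 11, 6, 3, 2, 9, 8, 1, 10, 0, 7]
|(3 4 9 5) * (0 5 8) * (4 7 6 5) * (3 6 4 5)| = 8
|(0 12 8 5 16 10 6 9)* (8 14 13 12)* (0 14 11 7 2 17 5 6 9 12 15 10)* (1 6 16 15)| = 39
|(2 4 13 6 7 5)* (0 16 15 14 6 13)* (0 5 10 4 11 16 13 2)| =12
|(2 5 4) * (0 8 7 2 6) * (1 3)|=|(0 8 7 2 5 4 6)(1 3)|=14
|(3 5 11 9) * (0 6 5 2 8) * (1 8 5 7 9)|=10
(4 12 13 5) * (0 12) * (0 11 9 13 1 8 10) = (0 12 1 8 10)(4 11 9 13 5) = [12, 8, 2, 3, 11, 4, 6, 7, 10, 13, 0, 9, 1, 5]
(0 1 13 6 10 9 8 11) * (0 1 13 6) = (0 13)(1 6 10 9 8 11) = [13, 6, 2, 3, 4, 5, 10, 7, 11, 8, 9, 1, 12, 0]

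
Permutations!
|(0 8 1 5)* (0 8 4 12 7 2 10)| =6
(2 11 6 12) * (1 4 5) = [0, 4, 11, 3, 5, 1, 12, 7, 8, 9, 10, 6, 2] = (1 4 5)(2 11 6 12)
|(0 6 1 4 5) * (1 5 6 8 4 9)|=|(0 8 4 6 5)(1 9)|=10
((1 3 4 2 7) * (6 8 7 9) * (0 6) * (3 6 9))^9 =(0 9)(1 6 8 7) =((0 9)(1 6 8 7)(2 3 4))^9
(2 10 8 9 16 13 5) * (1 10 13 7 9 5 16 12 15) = (1 10 8 5 2 13 16 7 9 12 15) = [0, 10, 13, 3, 4, 2, 6, 9, 5, 12, 8, 11, 15, 16, 14, 1, 7]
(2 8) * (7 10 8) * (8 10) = [0, 1, 7, 3, 4, 5, 6, 8, 2, 9, 10] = (10)(2 7 8)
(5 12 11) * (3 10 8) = (3 10 8)(5 12 11) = [0, 1, 2, 10, 4, 12, 6, 7, 3, 9, 8, 5, 11]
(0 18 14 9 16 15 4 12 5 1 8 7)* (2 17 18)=(0 2 17 18 14 9 16 15 4 12 5 1 8 7)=[2, 8, 17, 3, 12, 1, 6, 0, 7, 16, 10, 11, 5, 13, 9, 4, 15, 18, 14]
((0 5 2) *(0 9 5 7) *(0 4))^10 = ((0 7 4)(2 9 5))^10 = (0 7 4)(2 9 5)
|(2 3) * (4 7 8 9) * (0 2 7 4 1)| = 7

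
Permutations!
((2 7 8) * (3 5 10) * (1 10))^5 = (1 10 3 5)(2 8 7) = ((1 10 3 5)(2 7 8))^5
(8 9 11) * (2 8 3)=(2 8 9 11 3)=[0, 1, 8, 2, 4, 5, 6, 7, 9, 11, 10, 3]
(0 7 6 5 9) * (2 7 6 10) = (0 6 5 9)(2 7 10) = [6, 1, 7, 3, 4, 9, 5, 10, 8, 0, 2]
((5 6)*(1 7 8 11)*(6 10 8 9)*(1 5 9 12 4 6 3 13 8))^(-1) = ((1 7 12 4 6 9 3 13 8 11 5 10))^(-1) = (1 10 5 11 8 13 3 9 6 4 12 7)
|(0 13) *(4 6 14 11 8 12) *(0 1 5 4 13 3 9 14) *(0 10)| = 13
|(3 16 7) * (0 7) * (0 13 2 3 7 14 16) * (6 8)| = |(0 14 16 13 2 3)(6 8)| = 6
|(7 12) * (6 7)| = |(6 7 12)| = 3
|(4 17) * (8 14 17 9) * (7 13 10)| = 15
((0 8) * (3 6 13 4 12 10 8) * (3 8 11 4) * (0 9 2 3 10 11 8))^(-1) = (2 9 8 10 13 6 3)(4 11 12)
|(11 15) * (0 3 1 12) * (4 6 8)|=12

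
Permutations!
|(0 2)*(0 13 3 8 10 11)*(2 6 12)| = |(0 6 12 2 13 3 8 10 11)| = 9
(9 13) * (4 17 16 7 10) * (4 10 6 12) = (4 17 16 7 6 12)(9 13) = [0, 1, 2, 3, 17, 5, 12, 6, 8, 13, 10, 11, 4, 9, 14, 15, 7, 16]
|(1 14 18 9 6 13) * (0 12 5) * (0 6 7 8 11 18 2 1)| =|(0 12 5 6 13)(1 14 2)(7 8 11 18 9)| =15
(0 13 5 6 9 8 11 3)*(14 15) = (0 13 5 6 9 8 11 3)(14 15) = [13, 1, 2, 0, 4, 6, 9, 7, 11, 8, 10, 3, 12, 5, 15, 14]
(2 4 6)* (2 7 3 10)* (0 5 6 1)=(0 5 6 7 3 10 2 4 1)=[5, 0, 4, 10, 1, 6, 7, 3, 8, 9, 2]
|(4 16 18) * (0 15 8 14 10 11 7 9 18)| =|(0 15 8 14 10 11 7 9 18 4 16)| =11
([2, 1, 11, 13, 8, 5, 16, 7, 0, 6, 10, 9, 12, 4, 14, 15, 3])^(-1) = [8, 1, 0, 16, 13, 5, 9, 7, 4, 11, 10, 2, 12, 3, 14, 15, 6]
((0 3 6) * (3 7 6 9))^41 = ((0 7 6)(3 9))^41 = (0 6 7)(3 9)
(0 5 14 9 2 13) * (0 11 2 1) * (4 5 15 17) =(0 15 17 4 5 14 9 1)(2 13 11) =[15, 0, 13, 3, 5, 14, 6, 7, 8, 1, 10, 2, 12, 11, 9, 17, 16, 4]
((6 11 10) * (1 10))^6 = ((1 10 6 11))^6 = (1 6)(10 11)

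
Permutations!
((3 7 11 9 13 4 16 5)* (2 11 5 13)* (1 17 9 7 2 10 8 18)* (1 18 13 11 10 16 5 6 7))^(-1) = ((18)(1 17 9 16 11)(2 10 8 13 4 5 3)(6 7))^(-1) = (18)(1 11 16 9 17)(2 3 5 4 13 8 10)(6 7)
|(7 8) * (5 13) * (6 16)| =2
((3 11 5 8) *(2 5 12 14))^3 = (2 3 14 8 12 5 11)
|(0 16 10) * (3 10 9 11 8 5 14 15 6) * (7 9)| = 12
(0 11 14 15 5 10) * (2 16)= [11, 1, 16, 3, 4, 10, 6, 7, 8, 9, 0, 14, 12, 13, 15, 5, 2]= (0 11 14 15 5 10)(2 16)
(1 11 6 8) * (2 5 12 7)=(1 11 6 8)(2 5 12 7)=[0, 11, 5, 3, 4, 12, 8, 2, 1, 9, 10, 6, 7]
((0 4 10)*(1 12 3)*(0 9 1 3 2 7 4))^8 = (1 12 2 7 4 10 9)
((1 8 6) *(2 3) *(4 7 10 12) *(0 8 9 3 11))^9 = ((0 8 6 1 9 3 2 11)(4 7 10 12))^9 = (0 8 6 1 9 3 2 11)(4 7 10 12)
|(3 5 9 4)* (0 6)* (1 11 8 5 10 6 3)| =12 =|(0 3 10 6)(1 11 8 5 9 4)|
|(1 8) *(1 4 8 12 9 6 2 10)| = |(1 12 9 6 2 10)(4 8)| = 6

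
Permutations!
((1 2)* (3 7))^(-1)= ((1 2)(3 7))^(-1)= (1 2)(3 7)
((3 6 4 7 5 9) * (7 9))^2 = (3 4)(6 9)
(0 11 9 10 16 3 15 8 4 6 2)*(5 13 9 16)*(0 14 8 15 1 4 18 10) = (0 11 16 3 1 4 6 2 14 8 18 10 5 13 9) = [11, 4, 14, 1, 6, 13, 2, 7, 18, 0, 5, 16, 12, 9, 8, 15, 3, 17, 10]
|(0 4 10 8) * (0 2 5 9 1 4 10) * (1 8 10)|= 12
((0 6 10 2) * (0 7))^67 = (0 10 7 6 2)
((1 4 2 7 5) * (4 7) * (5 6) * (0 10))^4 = ((0 10)(1 7 6 5)(2 4))^4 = (10)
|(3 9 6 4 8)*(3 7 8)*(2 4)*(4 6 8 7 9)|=2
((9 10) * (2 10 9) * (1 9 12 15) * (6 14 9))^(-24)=(15)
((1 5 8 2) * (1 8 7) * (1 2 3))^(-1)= ((1 5 7 2 8 3))^(-1)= (1 3 8 2 7 5)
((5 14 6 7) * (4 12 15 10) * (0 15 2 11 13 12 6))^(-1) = (0 14 5 7 6 4 10 15)(2 12 13 11)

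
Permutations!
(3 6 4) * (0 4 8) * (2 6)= [4, 1, 6, 2, 3, 5, 8, 7, 0]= (0 4 3 2 6 8)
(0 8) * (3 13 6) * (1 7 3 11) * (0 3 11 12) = (0 8 3 13 6 12)(1 7 11) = [8, 7, 2, 13, 4, 5, 12, 11, 3, 9, 10, 1, 0, 6]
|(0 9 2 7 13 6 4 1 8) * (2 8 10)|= |(0 9 8)(1 10 2 7 13 6 4)|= 21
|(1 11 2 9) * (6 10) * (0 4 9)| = 6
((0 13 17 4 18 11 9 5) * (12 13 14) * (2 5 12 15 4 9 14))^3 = ((0 2 5)(4 18 11 14 15)(9 12 13 17))^3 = (4 14 18 15 11)(9 17 13 12)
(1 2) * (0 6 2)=(0 6 2 1)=[6, 0, 1, 3, 4, 5, 2]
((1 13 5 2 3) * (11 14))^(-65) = ((1 13 5 2 3)(11 14))^(-65) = (11 14)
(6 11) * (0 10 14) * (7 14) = (0 10 7 14)(6 11) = [10, 1, 2, 3, 4, 5, 11, 14, 8, 9, 7, 6, 12, 13, 0]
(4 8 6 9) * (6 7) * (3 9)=(3 9 4 8 7 6)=[0, 1, 2, 9, 8, 5, 3, 6, 7, 4]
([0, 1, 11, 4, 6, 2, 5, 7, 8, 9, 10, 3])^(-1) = (2 5 6 4 3 11)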